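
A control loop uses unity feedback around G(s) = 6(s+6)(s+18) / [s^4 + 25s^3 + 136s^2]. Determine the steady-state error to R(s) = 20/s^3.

The denominator has no term below 136s^2 — 2 poles at s=0, type 2.
K_a = lim_{s→0} s^2·G(s) = 6·6·18 / 136 = 81/17.
r(t) = 10t^2 gives R(s) = 20/s^3.
e_ss = 20/K_a = 20/(81/17) = 340/81.

340/81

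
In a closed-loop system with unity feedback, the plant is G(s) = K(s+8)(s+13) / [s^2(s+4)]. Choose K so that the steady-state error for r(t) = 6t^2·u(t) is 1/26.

12

The open loop has two poles at the origin → type 2 system.
K_a = lim_{s→0} s^2·G(s) = K·8·13 / (4) = 26·K.
e_ss = 12/K_a = 1/26 ⇒ K_a = 312 ⇒ K = 312/26 = 12.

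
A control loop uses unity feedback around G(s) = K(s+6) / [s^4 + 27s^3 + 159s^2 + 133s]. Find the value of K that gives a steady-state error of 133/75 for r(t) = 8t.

100

The denominator has no term below 133s — 1 pole at s=0, type 1.
K_v = lim_{s→0} s·G(s) = K·6 / 133 = (6/133)·K.
e_ss = 8/K_v = 133/75 ⇒ K_v = 600/133 ⇒ K = (600/133)/(6/133) = 100.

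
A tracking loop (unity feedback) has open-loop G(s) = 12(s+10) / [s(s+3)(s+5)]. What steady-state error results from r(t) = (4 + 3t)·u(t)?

0.375

G(s) has one factor of s in the denominator, so the system is type 1. By superposition:
  • 4: tracked with zero error.
  • 3t: e_ss = 3/K_v with K_v=8 → 0.375.
Total e_ss = 0.375.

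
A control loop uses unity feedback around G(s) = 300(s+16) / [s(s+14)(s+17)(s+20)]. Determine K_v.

One free integrator in G(s): this is a type 1 system.
K_v = lim_{s→0} s·G(s) = 300·16 / (14·17·20) = 120/119.

120/119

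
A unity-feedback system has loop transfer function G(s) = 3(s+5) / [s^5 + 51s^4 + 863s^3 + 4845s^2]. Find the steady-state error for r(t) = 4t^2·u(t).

Factoring s^2 from the denominator leaves a polynomial with constant term 4845, so the system is type 2.
K_a = lim_{s→0} s^2·G(s) = 3·5 / 4845 = 1/323.
r(t) = 4t^2 gives R(s) = 8/s^3.
e_ss = 8/K_a = 8/(1/323) = 2584.

2584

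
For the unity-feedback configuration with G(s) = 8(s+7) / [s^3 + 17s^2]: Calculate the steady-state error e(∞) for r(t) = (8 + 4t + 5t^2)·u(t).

85/28

Lowest-order denominator term is 17s^2, so the open loop has 2 poles at the origin → type 2 system. Treating each term separately:
  • 8: tracked with zero error.
  • 4t: tracked with zero error.
  • 5t^2: e_ss = 10/K_a with K_a=56/17 → 85/28.
Total e_ss = 85/28.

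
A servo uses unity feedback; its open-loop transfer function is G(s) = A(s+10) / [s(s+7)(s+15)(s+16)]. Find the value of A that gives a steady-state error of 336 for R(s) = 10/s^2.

5

G(s) has one factor of s in the denominator, so the system is type 1.
K_v = lim_{s→0} s·G(s) = A·10 / (7·15·16) = (1/168)·A.
e_ss = 10/K_v = 336 ⇒ K_v = 5/168 ⇒ A = (5/168)/(1/168) = 5.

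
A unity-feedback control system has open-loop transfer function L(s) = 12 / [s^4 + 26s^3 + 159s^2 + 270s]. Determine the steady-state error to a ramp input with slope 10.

Factoring s from the denominator leaves a polynomial with constant term 270, so the system is type 1.
K_v = lim_{s→0} s·L(s) = 12 / 270 = 2/45.
e_ss = 10/K_v = 10/(2/45) = 225.

225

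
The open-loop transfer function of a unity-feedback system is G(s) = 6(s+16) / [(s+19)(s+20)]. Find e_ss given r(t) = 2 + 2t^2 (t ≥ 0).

infinity

G(s) has no factors of s in the denominator, so the system is type 0. Taking each input component in turn:
  • 2: e_ss = 2/(1+K_p) with K_p=24/95 → 190/119.
  • 2t^2: a type-0 system cannot track it, e_ss → ∞.
The unbounded component dominates.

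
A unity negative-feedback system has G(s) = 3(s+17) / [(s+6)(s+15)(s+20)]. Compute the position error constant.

17/600

The open loop has no poles at the origin → type 0 system.
K_p = lim_{s→0} G(s) = 3·17 / (6·15·20) = 17/600.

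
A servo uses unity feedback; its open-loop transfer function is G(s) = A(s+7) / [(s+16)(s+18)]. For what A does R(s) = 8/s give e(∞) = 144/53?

The open loop has no poles at the origin → type 0 system.
K_p = lim_{s→0} G(s) = A·7 / (16·18) = (7/288)·A.
e_ss = 8/(1 + K_p) = 144/53 ⇒ 1 + (7/288)·A = 53/18 ⇒ A = 80.

80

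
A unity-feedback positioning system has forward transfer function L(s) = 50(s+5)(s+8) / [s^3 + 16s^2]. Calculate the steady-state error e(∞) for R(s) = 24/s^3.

0.192

Factoring s^2 from the denominator leaves a polynomial with constant term 16, so the system is type 2.
K_a = lim_{s→0} s^2·L(s) = 50·5·8 / 16 = 125.
r(t) = 12t^2 gives R(s) = 24/s^3.
e_ss = 24/K_a = 24/125 = 0.192.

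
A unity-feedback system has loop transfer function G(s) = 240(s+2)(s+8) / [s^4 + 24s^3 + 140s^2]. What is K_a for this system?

Lowest-order denominator term is 140s^2, so the open loop has 2 poles at the origin → type 2 system.
K_a = lim_{s→0} s^2·G(s) = 240·2·8 / 140 = 192/7.

192/7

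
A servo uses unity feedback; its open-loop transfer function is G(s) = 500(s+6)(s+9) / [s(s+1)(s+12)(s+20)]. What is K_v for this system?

The open loop has one pole at the origin → type 1 system.
K_v = lim_{s→0} s·G(s) = 500·6·9 / (1·12·20) = 112.5.

112.5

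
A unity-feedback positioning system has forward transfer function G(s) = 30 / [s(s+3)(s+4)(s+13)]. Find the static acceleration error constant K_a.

0

System type = 1 (one pole at s=0).
K_a = lim_{s→0} s^2·G(s) = 0 (the extra factor of s kills the finite limit).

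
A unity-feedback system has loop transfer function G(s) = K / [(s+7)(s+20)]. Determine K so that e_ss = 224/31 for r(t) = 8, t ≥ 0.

System type = 0 (no poles at s=0).
K_p = lim_{s→0} G(s) = K / (7·20) = (1/140)·K.
e_ss = 8/(1 + K_p) = 224/31 ⇒ 1 + (1/140)·K = 31/28 ⇒ K = 15.

15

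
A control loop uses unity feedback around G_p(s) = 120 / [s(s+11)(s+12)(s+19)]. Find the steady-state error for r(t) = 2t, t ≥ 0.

41.8

One free integrator in G_p(s): this is a type 1 system.
K_v = lim_{s→0} s·G_p(s) = 120 / (11·12·19) = 10/209.
e_ss = 2/K_v = 2/(10/209) = 41.8.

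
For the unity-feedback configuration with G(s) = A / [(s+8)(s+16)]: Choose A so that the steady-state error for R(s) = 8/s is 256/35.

12

The open loop has no poles at the origin → type 0 system.
K_p = lim_{s→0} G(s) = A / (8·16) = (1/128)·A.
e_ss = 8/(1 + K_p) = 256/35 ⇒ 1 + (1/128)·A = 35/32 ⇒ A = 12.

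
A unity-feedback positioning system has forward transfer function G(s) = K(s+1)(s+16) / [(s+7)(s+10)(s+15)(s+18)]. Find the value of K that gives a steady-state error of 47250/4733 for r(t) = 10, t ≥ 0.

G(s) has no factors of s in the denominator, so the system is type 0.
K_p = lim_{s→0} G(s) = K·1·16 / (7·10·15·18) = (4/4725)·K.
e_ss = 10/(1 + K_p) = 47250/4733 ⇒ 1 + (4/4725)·K = 4733/4725 ⇒ K = 2.

2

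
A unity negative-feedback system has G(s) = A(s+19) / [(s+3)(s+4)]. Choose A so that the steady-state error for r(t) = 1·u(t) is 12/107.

5

System type = 0 (no poles at s=0).
K_p = lim_{s→0} G(s) = A·19 / (3·4) = (19/12)·A.
e_ss = 1/(1 + K_p) = 12/107 ⇒ 1 + (19/12)·A = 107/12 ⇒ A = 5.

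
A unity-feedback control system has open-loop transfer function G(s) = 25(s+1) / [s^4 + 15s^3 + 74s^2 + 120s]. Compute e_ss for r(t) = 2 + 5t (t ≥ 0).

Factoring s from the denominator leaves a polynomial with constant term 120, so the system is type 1. Taking each input component in turn:
  • 2: tracked with zero error.
  • 5t: e_ss = 5/K_v with K_v=5/24 → 24.
Total e_ss = 24.

24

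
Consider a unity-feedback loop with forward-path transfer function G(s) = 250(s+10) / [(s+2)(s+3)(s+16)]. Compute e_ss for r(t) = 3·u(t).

No free integrators in G(s): this is a type 0 system.
K_p = lim_{s→0} G(s) = 250·10 / (2·3·16) = 625/24.
e_ss = 3/(1 + K_p) = 3/(649/24) = 72/649.

72/649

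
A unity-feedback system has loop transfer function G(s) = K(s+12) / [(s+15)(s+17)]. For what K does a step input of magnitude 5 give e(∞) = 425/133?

System type = 0 (no poles at s=0).
K_p = lim_{s→0} G(s) = K·12 / (15·17) = (4/85)·K.
e_ss = 5/(1 + K_p) = 425/133 ⇒ 1 + (4/85)·K = 133/85 ⇒ K = 12.

12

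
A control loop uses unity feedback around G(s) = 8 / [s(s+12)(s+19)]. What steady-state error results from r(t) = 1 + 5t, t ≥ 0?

142.5

G(s) has one factor of s in the denominator, so the system is type 1. Taking each input component in turn:
  • 1: tracked with zero error.
  • 5t: e_ss = 5/K_v with K_v=2/57 → 142.5.
Total e_ss = 142.5.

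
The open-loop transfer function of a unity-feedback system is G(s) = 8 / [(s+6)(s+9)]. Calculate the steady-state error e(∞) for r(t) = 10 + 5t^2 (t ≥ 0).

infinity

The open loop has no poles at the origin → type 0 system. By superposition:
  • 10: e_ss = 10/(1+K_p) with K_p=4/27 → 270/31.
  • 5t^2: a type-0 system cannot track it, e_ss → ∞.
The unbounded component dominates.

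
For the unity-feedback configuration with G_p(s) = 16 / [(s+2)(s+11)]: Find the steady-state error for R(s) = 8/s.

88/19

The open loop has no poles at the origin → type 0 system.
K_p = lim_{s→0} G_p(s) = 16 / (2·11) = 8/11.
e_ss = 8/(1 + K_p) = 8/(19/11) = 88/19.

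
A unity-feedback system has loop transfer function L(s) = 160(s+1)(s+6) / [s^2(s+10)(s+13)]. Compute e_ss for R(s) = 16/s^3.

13/6

L(s) has two factors of s in the denominator, so the system is type 2.
K_a = lim_{s→0} s^2·L(s) = 160·1·6 / (10·13) = 96/13.
r(t) = 8t^2 gives R(s) = 16/s^3.
e_ss = 16/K_a = 16/(96/13) = 13/6.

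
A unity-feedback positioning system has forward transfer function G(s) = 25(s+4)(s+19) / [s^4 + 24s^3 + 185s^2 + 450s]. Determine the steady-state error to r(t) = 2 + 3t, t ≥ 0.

27/38

The denominator has no term below 450s — 1 pole at s=0, type 1. Treating each term separately:
  • 2: tracked with zero error.
  • 3t: e_ss = 3/K_v with K_v=38/9 → 27/38.
Total e_ss = 27/38.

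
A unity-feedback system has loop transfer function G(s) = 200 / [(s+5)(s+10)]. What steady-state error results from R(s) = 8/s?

1.6

No free integrators in G(s): this is a type 0 system.
K_p = lim_{s→0} G(s) = 200 / (5·10) = 4.
e_ss = 8/(1 + K_p) = 8/5 = 1.6.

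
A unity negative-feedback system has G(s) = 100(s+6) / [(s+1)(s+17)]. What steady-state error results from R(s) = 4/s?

No free integrators in G(s): this is a type 0 system.
K_p = lim_{s→0} G(s) = 100·6 / (1·17) = 600/17.
e_ss = 4/(1 + K_p) = 4/(617/17) = 68/617.

68/617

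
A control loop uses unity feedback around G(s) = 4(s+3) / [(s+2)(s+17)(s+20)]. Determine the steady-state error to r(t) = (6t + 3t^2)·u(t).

G(s) has no factors of s in the denominator, so the system is type 0. By superposition:
  • 6t: a type-0 system cannot track it, e_ss → ∞.
  • 3t^2: a type-0 system cannot track it, e_ss → ∞.
The unbounded component dominates.

infinity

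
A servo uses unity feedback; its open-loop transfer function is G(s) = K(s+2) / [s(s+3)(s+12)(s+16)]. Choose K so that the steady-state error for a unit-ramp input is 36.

8

One free integrator in G(s): this is a type 1 system.
K_v = lim_{s→0} s·G(s) = K·2 / (3·12·16) = (1/288)·K.
e_ss = 1/K_v = 36 ⇒ K_v = 1/36 ⇒ K = (1/36)/(1/288) = 8.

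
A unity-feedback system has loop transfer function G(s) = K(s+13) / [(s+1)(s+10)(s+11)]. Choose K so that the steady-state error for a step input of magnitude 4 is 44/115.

The open loop has no poles at the origin → type 0 system.
K_p = lim_{s→0} G(s) = K·13 / (1·10·11) = (13/110)·K.
e_ss = 4/(1 + K_p) = 44/115 ⇒ 1 + (13/110)·K = 115/11 ⇒ K = 80.

80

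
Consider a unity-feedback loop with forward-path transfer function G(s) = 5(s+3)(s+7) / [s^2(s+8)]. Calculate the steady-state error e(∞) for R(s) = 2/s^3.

G(s) has two factors of s in the denominator, so the system is type 2.
K_a = lim_{s→0} s^2·G(s) = 5·3·7 / (8) = 13.125.
r(t) = t^2 gives R(s) = 2/s^3.
e_ss = 2/K_a = 2/13.125 = 16/105.

16/105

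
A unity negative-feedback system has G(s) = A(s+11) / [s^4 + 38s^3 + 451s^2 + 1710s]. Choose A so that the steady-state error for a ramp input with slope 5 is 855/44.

40

The denominator has no term below 1710s — 1 pole at s=0, type 1.
K_v = lim_{s→0} s·G(s) = A·11 / 1710 = (11/1710)·A.
e_ss = 5/K_v = 855/44 ⇒ K_v = 44/171 ⇒ A = (44/171)/(11/1710) = 40.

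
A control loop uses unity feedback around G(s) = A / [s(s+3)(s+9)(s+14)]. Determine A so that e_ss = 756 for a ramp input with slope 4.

2

System type = 1 (one pole at s=0).
K_v = lim_{s→0} s·G(s) = A / (3·9·14) = (1/378)·A.
e_ss = 4/K_v = 756 ⇒ K_v = 1/189 ⇒ A = (1/189)/(1/378) = 2.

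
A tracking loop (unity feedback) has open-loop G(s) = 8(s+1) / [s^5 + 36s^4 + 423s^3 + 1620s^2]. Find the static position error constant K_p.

infinity

K_p = lim_{s→0} G(s); with 2 poles at the origin the limit diverges, so K_p = ∞.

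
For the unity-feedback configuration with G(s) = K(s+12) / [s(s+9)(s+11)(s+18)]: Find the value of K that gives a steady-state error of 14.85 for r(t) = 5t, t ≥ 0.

50

System type = 1 (one pole at s=0).
K_v = lim_{s→0} s·G(s) = K·12 / (9·11·18) = (2/297)·K.
e_ss = 5/K_v = 14.85 ⇒ K_v = 100/297 ⇒ K = (100/297)/(2/297) = 50.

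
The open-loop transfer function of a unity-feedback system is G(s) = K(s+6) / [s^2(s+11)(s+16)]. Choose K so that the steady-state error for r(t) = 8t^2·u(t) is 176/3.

8

System type = 2 (two poles at s=0).
K_a = lim_{s→0} s^2·G(s) = K·6 / (11·16) = (3/88)·K.
e_ss = 16/K_a = 176/3 ⇒ K_a = 3/11 ⇒ K = (3/11)/(3/88) = 8.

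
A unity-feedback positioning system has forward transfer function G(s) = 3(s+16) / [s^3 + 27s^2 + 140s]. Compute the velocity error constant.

Lowest-order denominator term is 140s, so the open loop has 1 pole at the origin → type 1 system.
K_v = lim_{s→0} s·G(s) = 3·16 / 140 = 12/35.

12/35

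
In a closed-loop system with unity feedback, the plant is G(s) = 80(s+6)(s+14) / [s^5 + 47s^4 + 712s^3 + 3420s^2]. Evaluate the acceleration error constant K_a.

112/57

The denominator has no term below 3420s^2 — 2 poles at s=0, type 2.
K_a = lim_{s→0} s^2·G(s) = 80·6·14 / 3420 = 112/57.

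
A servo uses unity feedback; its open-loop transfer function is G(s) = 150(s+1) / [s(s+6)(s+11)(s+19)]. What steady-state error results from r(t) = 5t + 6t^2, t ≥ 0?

One free integrator in G(s): this is a type 1 system. By superposition:
  • 5t: e_ss = 5/K_v with K_v=25/209 → 41.8.
  • 6t^2: a type-1 system cannot track it, e_ss → ∞.
The unbounded component dominates.

infinity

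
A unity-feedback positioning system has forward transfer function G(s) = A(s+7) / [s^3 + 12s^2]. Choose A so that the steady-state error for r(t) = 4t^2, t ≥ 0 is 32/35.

Factoring s^2 from the denominator leaves a polynomial with constant term 12, so the system is type 2.
K_a = lim_{s→0} s^2·G(s) = A·7 / 12 = (7/12)·A.
e_ss = 8/K_a = 32/35 ⇒ K_a = 8.75 ⇒ A = 8.75/(7/12) = 15.

15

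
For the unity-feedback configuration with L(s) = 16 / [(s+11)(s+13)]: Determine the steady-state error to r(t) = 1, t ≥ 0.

The open loop has no poles at the origin → type 0 system.
K_p = lim_{s→0} L(s) = 16 / (11·13) = 16/143.
e_ss = 1/(1 + K_p) = 1/(159/143) = 143/159.

143/159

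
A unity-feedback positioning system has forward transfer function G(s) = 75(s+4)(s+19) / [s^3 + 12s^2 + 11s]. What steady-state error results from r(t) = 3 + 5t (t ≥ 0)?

Factoring s from the denominator leaves a polynomial with constant term 11, so the system is type 1. Taking each input component in turn:
  • 3: tracked with zero error.
  • 5t: e_ss = 5/K_v with K_v=5700/11 → 11/1140.
Total e_ss = 11/1140.

11/1140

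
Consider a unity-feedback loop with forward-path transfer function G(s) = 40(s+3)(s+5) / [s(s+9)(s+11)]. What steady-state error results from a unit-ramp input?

0.165

The open loop has one pole at the origin → type 1 system.
K_v = lim_{s→0} s·G(s) = 40·3·5 / (9·11) = 200/33.
e_ss = 1/K_v = 1/(200/33) = 0.165.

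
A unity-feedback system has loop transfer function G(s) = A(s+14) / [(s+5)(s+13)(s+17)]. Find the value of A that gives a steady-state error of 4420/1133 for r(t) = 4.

No free integrators in G(s): this is a type 0 system.
K_p = lim_{s→0} G(s) = A·14 / (5·13·17) = (14/1105)·A.
e_ss = 4/(1 + K_p) = 4420/1133 ⇒ 1 + (14/1105)·A = 1133/1105 ⇒ A = 2.

2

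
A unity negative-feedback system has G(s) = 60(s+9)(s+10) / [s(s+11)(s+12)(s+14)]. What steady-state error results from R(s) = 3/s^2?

The open loop has one pole at the origin → type 1 system.
K_v = lim_{s→0} s·G(s) = 60·9·10 / (11·12·14) = 225/77.
e_ss = 3/K_v = 3/(225/77) = 77/75.

77/75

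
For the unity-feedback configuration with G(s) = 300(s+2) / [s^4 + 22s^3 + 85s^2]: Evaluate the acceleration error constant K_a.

Lowest-order denominator term is 85s^2, so the open loop has 2 poles at the origin → type 2 system.
K_a = lim_{s→0} s^2·G(s) = 300·2 / 85 = 120/17.

120/17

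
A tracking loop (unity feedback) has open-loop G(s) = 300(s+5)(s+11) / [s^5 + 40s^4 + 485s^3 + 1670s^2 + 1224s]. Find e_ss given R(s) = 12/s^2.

1224/1375

Lowest-order denominator term is 1224s, so the open loop has 1 pole at the origin → type 1 system.
K_v = lim_{s→0} s·G(s) = 300·5·11 / 1224 = 1375/102.
e_ss = 12/K_v = 12/(1375/102) = 1224/1375.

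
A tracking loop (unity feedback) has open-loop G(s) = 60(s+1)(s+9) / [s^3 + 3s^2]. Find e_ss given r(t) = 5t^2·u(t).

1/18

The denominator has no term below 3s^2 — 2 poles at s=0, type 2.
K_a = lim_{s→0} s^2·G(s) = 60·1·9 / 3 = 180.
r(t) = 5t^2 gives R(s) = 10/s^3.
e_ss = 10/K_a = 10/180 = 1/18.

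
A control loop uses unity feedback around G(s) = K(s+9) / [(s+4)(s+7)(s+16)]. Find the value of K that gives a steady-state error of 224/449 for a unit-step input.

50

System type = 0 (no poles at s=0).
K_p = lim_{s→0} G(s) = K·9 / (4·7·16) = (9/448)·K.
e_ss = 1/(1 + K_p) = 224/449 ⇒ 1 + (9/448)·K = 449/224 ⇒ K = 50.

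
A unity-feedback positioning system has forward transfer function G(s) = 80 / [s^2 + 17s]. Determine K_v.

80/17

Lowest-order denominator term is 17s, so the open loop has 1 pole at the origin → type 1 system.
K_v = lim_{s→0} s·G(s) = 80 / 17 = 80/17.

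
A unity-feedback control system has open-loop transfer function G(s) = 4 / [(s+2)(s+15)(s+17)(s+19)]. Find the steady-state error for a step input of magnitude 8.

System type = 0 (no poles at s=0).
K_p = lim_{s→0} G(s) = 4 / (2·15·17·19) = 2/4845.
e_ss = 8/(1 + K_p) = 8/(4847/4845) = 38760/4847.

38760/4847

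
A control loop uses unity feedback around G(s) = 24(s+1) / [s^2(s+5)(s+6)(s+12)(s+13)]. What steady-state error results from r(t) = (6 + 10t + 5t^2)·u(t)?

Two free integrators in G(s): this is a type 2 system. Treating each term separately:
  • 6: tracked with zero error.
  • 10t: tracked with zero error.
  • 5t^2: e_ss = 10/K_a with K_a=1/195 → 1950.
Total e_ss = 1950.

1950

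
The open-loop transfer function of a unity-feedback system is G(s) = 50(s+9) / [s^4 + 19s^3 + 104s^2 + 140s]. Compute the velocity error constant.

45/14

Factoring s from the denominator leaves a polynomial with constant term 140, so the system is type 1.
K_v = lim_{s→0} s·G(s) = 50·9 / 140 = 45/14.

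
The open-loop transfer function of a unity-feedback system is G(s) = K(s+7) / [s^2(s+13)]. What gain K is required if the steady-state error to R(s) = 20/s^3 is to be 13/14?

40

G(s) has two factors of s in the denominator, so the system is type 2.
K_a = lim_{s→0} s^2·G(s) = K·7 / (13) = (7/13)·K.
e_ss = 20/K_a = 13/14 ⇒ K_a = 280/13 ⇒ K = (280/13)/(7/13) = 40.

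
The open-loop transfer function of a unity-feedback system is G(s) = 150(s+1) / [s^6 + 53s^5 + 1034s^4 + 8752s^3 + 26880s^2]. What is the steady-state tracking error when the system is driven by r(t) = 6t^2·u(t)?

Lowest-order denominator term is 26880s^2, so the open loop has 2 poles at the origin → type 2 system.
K_a = lim_{s→0} s^2·G(s) = 150·1 / 26880 = 5/896.
r(t) = 6t^2 gives R(s) = 12/s^3.
e_ss = 12/K_a = 12/(5/896) = 2150.4.

2150.4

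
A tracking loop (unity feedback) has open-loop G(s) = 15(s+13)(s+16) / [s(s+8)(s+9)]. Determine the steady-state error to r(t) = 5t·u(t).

G(s) has one factor of s in the denominator, so the system is type 1.
K_v = lim_{s→0} s·G(s) = 15·13·16 / (8·9) = 130/3.
e_ss = 5/K_v = 5/(130/3) = 3/26.

3/26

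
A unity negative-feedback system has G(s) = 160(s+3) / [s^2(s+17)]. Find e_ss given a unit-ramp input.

0

G(s) has two factors of s in the denominator, so the system is type 2.
A type-2 system has K_v = ∞, so it tracks a ramp input with zero steady-state error.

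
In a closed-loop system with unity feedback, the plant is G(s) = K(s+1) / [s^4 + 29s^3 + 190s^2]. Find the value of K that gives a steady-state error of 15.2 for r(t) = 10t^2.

Factoring s^2 from the denominator leaves a polynomial with constant term 190, so the system is type 2.
K_a = lim_{s→0} s^2·G(s) = K·1 / 190 = (1/190)·K.
e_ss = 20/K_a = 15.2 ⇒ K_a = 25/19 ⇒ K = (25/19)/(1/190) = 250.

250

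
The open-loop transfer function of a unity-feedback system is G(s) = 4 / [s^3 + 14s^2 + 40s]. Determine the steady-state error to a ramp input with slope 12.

120

Lowest-order denominator term is 40s, so the open loop has 1 pole at the origin → type 1 system.
K_v = lim_{s→0} s·G(s) = 4 / 40 = 0.1.
e_ss = 12/K_v = 12/0.1 = 120.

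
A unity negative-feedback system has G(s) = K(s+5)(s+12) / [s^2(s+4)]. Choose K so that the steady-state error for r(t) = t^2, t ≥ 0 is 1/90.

12

G(s) has two factors of s in the denominator, so the system is type 2.
K_a = lim_{s→0} s^2·G(s) = K·5·12 / (4) = 15·K.
e_ss = 2/K_a = 1/90 ⇒ K_a = 180 ⇒ K = 180/15 = 12.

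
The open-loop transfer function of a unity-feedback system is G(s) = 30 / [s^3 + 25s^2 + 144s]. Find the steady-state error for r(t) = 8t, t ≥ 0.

Factoring s from the denominator leaves a polynomial with constant term 144, so the system is type 1.
K_v = lim_{s→0} s·G(s) = 30 / 144 = 5/24.
e_ss = 8/K_v = 8/(5/24) = 38.4.

38.4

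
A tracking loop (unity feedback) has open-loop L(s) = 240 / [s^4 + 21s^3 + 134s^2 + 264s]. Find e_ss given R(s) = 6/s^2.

Lowest-order denominator term is 264s, so the open loop has 1 pole at the origin → type 1 system.
K_v = lim_{s→0} s·L(s) = 240 / 264 = 10/11.
e_ss = 6/K_v = 6/(10/11) = 6.6.

6.6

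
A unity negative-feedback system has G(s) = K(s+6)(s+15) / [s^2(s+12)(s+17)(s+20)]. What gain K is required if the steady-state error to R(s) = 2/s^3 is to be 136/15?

The open loop has two poles at the origin → type 2 system.
K_a = lim_{s→0} s^2·G(s) = K·6·15 / (12·17·20) = (3/136)·K.
e_ss = 2/K_a = 136/15 ⇒ K_a = 15/68 ⇒ K = (15/68)/(3/136) = 10.

10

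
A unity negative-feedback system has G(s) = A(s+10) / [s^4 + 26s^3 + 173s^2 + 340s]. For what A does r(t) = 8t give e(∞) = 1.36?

200

Lowest-order denominator term is 340s, so the open loop has 1 pole at the origin → type 1 system.
K_v = lim_{s→0} s·G(s) = A·10 / 340 = (1/34)·A.
e_ss = 8/K_v = 1.36 ⇒ K_v = 100/17 ⇒ A = (100/17)/(1/34) = 200.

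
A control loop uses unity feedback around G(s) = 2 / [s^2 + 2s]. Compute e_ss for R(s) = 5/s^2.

The denominator has no term below 2s — 1 pole at s=0, type 1.
K_v = lim_{s→0} s·G(s) = 2 / 2 = 1.
e_ss = 5/K_v = 5/1 = 5.

5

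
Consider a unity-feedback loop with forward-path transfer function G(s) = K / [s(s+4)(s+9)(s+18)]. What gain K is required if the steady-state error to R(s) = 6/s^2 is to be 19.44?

200

System type = 1 (one pole at s=0).
K_v = lim_{s→0} s·G(s) = K / (4·9·18) = (1/648)·K.
e_ss = 6/K_v = 19.44 ⇒ K_v = 25/81 ⇒ K = (25/81)/(1/648) = 200.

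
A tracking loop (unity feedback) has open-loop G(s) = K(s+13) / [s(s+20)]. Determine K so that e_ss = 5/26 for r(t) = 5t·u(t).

40

G(s) has one factor of s in the denominator, so the system is type 1.
K_v = lim_{s→0} s·G(s) = K·13 / (20) = 0.65·K.
e_ss = 5/K_v = 5/26 ⇒ K_v = 26 ⇒ K = 26/0.65 = 40.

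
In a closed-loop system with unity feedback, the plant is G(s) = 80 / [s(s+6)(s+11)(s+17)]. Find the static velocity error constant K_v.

40/561

G(s) has one factor of s in the denominator, so the system is type 1.
K_v = lim_{s→0} s·G(s) = 80 / (6·11·17) = 40/561.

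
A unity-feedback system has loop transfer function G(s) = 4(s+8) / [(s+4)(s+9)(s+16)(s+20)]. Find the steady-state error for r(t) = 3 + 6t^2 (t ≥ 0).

G(s) has no factors of s in the denominator, so the system is type 0. By superposition:
  • 3: e_ss = 3/(1+K_p) with K_p=1/360 → 1080/361.
  • 6t^2: a type-0 system cannot track it, e_ss → ∞.
The unbounded component dominates.

infinity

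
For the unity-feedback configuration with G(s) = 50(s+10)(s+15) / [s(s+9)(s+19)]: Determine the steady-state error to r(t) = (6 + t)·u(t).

0.0228

The open loop has one pole at the origin → type 1 system. By superposition:
  • 6: tracked with zero error.
  • t: e_ss = 1/K_v with K_v=2500/57 → 0.0228.
Total e_ss = 0.0228.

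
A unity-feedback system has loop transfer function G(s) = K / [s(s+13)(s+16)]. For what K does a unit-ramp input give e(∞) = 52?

System type = 1 (one pole at s=0).
K_v = lim_{s→0} s·G(s) = K / (13·16) = (1/208)·K.
e_ss = 1/K_v = 52 ⇒ K_v = 1/52 ⇒ K = (1/52)/(1/208) = 4.

4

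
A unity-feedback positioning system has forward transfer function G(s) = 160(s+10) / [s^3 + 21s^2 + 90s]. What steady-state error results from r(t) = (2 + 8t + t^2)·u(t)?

Factoring s from the denominator leaves a polynomial with constant term 90, so the system is type 1. Treating each term separately:
  • 2: tracked with zero error.
  • 8t: e_ss = 8/K_v with K_v=160/9 → 0.45.
  • t^2: a type-1 system cannot track it, e_ss → ∞.
The unbounded component dominates.

infinity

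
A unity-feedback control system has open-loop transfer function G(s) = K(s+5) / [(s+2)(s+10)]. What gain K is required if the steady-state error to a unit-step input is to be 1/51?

200

The open loop has no poles at the origin → type 0 system.
K_p = lim_{s→0} G(s) = K·5 / (2·10) = 0.25·K.
e_ss = 1/(1 + K_p) = 1/51 ⇒ 1 + 0.25·K = 51 ⇒ K = 200.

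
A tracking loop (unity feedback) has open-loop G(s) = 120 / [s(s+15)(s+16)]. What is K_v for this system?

0.5

The open loop has one pole at the origin → type 1 system.
K_v = lim_{s→0} s·G(s) = 120 / (15·16) = 0.5.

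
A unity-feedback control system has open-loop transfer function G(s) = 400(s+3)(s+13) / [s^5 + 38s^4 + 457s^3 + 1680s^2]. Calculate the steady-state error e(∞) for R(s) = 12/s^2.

Lowest-order denominator term is 1680s^2, so the open loop has 2 poles at the origin → type 2 system.
K_v = ∞ for a type-2 system; e_ss to a ramp is zero.

0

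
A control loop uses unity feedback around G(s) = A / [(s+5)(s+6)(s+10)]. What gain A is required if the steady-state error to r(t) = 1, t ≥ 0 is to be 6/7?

50

No free integrators in G(s): this is a type 0 system.
K_p = lim_{s→0} G(s) = A / (5·6·10) = (1/300)·A.
e_ss = 1/(1 + K_p) = 6/7 ⇒ 1 + (1/300)·A = 7/6 ⇒ A = 50.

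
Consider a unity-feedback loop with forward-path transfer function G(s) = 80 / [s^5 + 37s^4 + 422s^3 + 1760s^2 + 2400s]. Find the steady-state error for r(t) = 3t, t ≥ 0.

90

Factoring s from the denominator leaves a polynomial with constant term 2400, so the system is type 1.
K_v = lim_{s→0} s·G(s) = 80 / 2400 = 1/30.
e_ss = 3/K_v = 3/(1/30) = 90.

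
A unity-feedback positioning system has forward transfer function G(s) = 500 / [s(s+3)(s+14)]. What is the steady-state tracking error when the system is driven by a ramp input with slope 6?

The open loop has one pole at the origin → type 1 system.
K_v = lim_{s→0} s·G(s) = 500 / (3·14) = 250/21.
e_ss = 6/K_v = 6/(250/21) = 0.504.

0.504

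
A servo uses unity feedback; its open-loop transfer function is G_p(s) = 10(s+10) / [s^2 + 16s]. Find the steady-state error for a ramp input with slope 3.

Lowest-order denominator term is 16s, so the open loop has 1 pole at the origin → type 1 system.
K_v = lim_{s→0} s·G_p(s) = 10·10 / 16 = 6.25.
e_ss = 3/K_v = 3/6.25 = 0.48.

0.48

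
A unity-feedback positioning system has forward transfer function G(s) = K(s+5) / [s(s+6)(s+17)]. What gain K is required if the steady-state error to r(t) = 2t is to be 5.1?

System type = 1 (one pole at s=0).
K_v = lim_{s→0} s·G(s) = K·5 / (6·17) = (5/102)·K.
e_ss = 2/K_v = 5.1 ⇒ K_v = 20/51 ⇒ K = (20/51)/(5/102) = 8.

8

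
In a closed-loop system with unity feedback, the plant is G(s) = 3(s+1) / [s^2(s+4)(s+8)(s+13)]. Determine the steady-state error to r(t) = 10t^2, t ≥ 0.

8320/3

System type = 2 (two poles at s=0).
K_a = lim_{s→0} s^2·G(s) = 3·1 / (4·8·13) = 3/416.
r(t) = 10t^2 gives R(s) = 20/s^3.
e_ss = 20/K_a = 20/(3/416) = 8320/3.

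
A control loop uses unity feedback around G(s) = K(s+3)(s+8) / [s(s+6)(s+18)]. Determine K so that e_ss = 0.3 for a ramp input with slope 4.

60

G(s) has one factor of s in the denominator, so the system is type 1.
K_v = lim_{s→0} s·G(s) = K·3·8 / (6·18) = (2/9)·K.
e_ss = 4/K_v = 0.3 ⇒ K_v = 40/3 ⇒ K = (40/3)/(2/9) = 60.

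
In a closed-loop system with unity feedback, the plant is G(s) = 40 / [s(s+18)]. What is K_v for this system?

The open loop has one pole at the origin → type 1 system.
K_v = lim_{s→0} s·G(s) = 40 / (18) = 20/9.

20/9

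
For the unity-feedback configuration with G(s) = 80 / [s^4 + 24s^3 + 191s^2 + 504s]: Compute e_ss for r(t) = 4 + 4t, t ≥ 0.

25.2

The denominator has no term below 504s — 1 pole at s=0, type 1. Treating each term separately:
  • 4: tracked with zero error.
  • 4t: e_ss = 4/K_v with K_v=10/63 → 25.2.
Total e_ss = 25.2.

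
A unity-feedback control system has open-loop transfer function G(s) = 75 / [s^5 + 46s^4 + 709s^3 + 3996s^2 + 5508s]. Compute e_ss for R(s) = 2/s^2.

Factoring s from the denominator leaves a polynomial with constant term 5508, so the system is type 1.
K_v = lim_{s→0} s·G(s) = 75 / 5508 = 25/1836.
e_ss = 2/K_v = 2/(25/1836) = 146.88.

146.88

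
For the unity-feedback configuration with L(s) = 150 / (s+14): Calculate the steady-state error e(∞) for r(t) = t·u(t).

infinity

The open loop has no poles at the origin → type 0 system.
For a type-0 system K_v = 0, so e_ss to a ramp input is unbounded.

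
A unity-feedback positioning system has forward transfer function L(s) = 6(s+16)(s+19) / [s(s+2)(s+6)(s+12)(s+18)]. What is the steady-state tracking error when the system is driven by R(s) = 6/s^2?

L(s) has one factor of s in the denominator, so the system is type 1.
K_v = lim_{s→0} s·L(s) = 6·16·19 / (2·6·12·18) = 19/27.
e_ss = 6/K_v = 6/(19/27) = 162/19.

162/19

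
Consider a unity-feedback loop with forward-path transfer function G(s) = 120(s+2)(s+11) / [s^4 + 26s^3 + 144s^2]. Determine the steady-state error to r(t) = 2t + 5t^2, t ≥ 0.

The denominator has no term below 144s^2 — 2 poles at s=0, type 2. Treating each term separately:
  • 2t: tracked with zero error.
  • 5t^2: e_ss = 10/K_a with K_a=55/3 → 6/11.
Total e_ss = 6/11.

6/11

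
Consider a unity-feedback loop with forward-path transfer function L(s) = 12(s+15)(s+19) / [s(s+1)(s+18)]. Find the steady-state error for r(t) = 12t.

One free integrator in L(s): this is a type 1 system.
K_v = lim_{s→0} s·L(s) = 12·15·19 / (1·18) = 190.
e_ss = 12/K_v = 12/190 = 6/95.

6/95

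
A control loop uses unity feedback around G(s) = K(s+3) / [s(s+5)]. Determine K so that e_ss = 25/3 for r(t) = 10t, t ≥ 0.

2

G(s) has one factor of s in the denominator, so the system is type 1.
K_v = lim_{s→0} s·G(s) = K·3 / (5) = 0.6·K.
e_ss = 10/K_v = 25/3 ⇒ K_v = 1.2 ⇒ K = 1.2/0.6 = 2.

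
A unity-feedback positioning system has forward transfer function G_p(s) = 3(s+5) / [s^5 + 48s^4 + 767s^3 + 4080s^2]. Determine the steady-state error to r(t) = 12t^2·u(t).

The denominator has no term below 4080s^2 — 2 poles at s=0, type 2.
K_a = lim_{s→0} s^2·G_p(s) = 3·5 / 4080 = 1/272.
r(t) = 12t^2 gives R(s) = 24/s^3.
e_ss = 24/K_a = 24/(1/272) = 6528.

6528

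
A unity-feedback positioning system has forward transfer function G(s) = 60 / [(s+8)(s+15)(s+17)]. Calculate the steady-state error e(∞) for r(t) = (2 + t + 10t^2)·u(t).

infinity

The open loop has no poles at the origin → type 0 system. By superposition:
  • 2: e_ss = 2/(1+K_p) with K_p=1/34 → 68/35.
  • t: a type-0 system cannot track it, e_ss → ∞.
  • 10t^2: a type-0 system cannot track it, e_ss → ∞.
The unbounded component dominates.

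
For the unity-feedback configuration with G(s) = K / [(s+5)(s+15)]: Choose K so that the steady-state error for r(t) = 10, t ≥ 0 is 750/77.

2

No free integrators in G(s): this is a type 0 system.
K_p = lim_{s→0} G(s) = K / (5·15) = (1/75)·K.
e_ss = 10/(1 + K_p) = 750/77 ⇒ 1 + (1/75)·K = 77/75 ⇒ K = 2.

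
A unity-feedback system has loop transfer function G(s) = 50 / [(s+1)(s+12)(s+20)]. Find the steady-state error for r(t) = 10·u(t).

System type = 0 (no poles at s=0).
K_p = lim_{s→0} G(s) = 50 / (1·12·20) = 5/24.
e_ss = 10/(1 + K_p) = 10/(29/24) = 240/29.

240/29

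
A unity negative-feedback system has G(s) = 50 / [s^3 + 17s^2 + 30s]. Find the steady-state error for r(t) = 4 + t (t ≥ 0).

0.6

The denominator has no term below 30s — 1 pole at s=0, type 1. Taking each input component in turn:
  • 4: tracked with zero error.
  • t: e_ss = 1/K_v with K_v=5/3 → 0.6.
Total e_ss = 0.6.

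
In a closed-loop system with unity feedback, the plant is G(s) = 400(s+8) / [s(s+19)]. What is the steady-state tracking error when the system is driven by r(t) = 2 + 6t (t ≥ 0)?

G(s) has one factor of s in the denominator, so the system is type 1. Taking each input component in turn:
  • 2: tracked with zero error.
  • 6t: e_ss = 6/K_v with K_v=3200/19 → 57/1600.
Total e_ss = 57/1600.

57/1600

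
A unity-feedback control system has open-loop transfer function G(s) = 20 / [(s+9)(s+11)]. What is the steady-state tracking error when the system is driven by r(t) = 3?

The open loop has no poles at the origin → type 0 system.
K_p = lim_{s→0} G(s) = 20 / (9·11) = 20/99.
e_ss = 3/(1 + K_p) = 3/(119/99) = 297/119.

297/119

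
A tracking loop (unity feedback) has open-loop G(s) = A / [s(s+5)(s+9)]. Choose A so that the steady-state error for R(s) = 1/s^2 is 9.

5

One free integrator in G(s): this is a type 1 system.
K_v = lim_{s→0} s·G(s) = A / (5·9) = (1/45)·A.
e_ss = 1/K_v = 9 ⇒ K_v = 1/9 ⇒ A = (1/9)/(1/45) = 5.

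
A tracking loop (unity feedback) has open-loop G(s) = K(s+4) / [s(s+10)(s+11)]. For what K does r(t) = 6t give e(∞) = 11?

System type = 1 (one pole at s=0).
K_v = lim_{s→0} s·G(s) = K·4 / (10·11) = (2/55)·K.
e_ss = 6/K_v = 11 ⇒ K_v = 6/11 ⇒ K = (6/11)/(2/55) = 15.

15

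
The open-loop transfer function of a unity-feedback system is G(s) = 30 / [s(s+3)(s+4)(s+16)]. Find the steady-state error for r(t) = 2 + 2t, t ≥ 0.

One free integrator in G(s): this is a type 1 system. By superposition:
  • 2: tracked with zero error.
  • 2t: e_ss = 2/K_v with K_v=5/32 → 12.8.
Total e_ss = 12.8.

12.8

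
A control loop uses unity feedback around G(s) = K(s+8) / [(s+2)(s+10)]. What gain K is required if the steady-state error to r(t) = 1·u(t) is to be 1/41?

No free integrators in G(s): this is a type 0 system.
K_p = lim_{s→0} G(s) = K·8 / (2·10) = 0.4·K.
e_ss = 1/(1 + K_p) = 1/41 ⇒ 1 + 0.4·K = 41 ⇒ K = 100.

100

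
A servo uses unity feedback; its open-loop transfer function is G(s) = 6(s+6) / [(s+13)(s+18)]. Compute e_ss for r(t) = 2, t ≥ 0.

26/15

The open loop has no poles at the origin → type 0 system.
K_p = lim_{s→0} G(s) = 6·6 / (13·18) = 2/13.
e_ss = 2/(1 + K_p) = 2/(15/13) = 26/15.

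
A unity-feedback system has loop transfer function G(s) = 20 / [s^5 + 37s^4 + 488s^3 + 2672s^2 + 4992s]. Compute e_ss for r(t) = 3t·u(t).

Factoring s from the denominator leaves a polynomial with constant term 4992, so the system is type 1.
K_v = lim_{s→0} s·G(s) = 20 / 4992 = 5/1248.
e_ss = 3/K_v = 3/(5/1248) = 748.8.

748.8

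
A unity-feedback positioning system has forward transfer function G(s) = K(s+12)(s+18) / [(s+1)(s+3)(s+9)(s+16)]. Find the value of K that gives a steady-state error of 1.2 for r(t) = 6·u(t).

8

G(s) has no factors of s in the denominator, so the system is type 0.
K_p = lim_{s→0} G(s) = K·12·18 / (1·3·9·16) = 0.5·K.
e_ss = 6/(1 + K_p) = 1.2 ⇒ 1 + 0.5·K = 5 ⇒ K = 8.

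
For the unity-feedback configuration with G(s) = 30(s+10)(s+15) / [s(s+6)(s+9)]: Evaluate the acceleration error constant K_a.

0

G(s) has one factor of s in the denominator, so the system is type 1.
K_a = lim_{s→0} s^2·G(s) = 0 (the extra factor of s kills the finite limit).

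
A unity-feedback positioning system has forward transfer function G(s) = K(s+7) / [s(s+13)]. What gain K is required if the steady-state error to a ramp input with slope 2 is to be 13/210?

The open loop has one pole at the origin → type 1 system.
K_v = lim_{s→0} s·G(s) = K·7 / (13) = (7/13)·K.
e_ss = 2/K_v = 13/210 ⇒ K_v = 420/13 ⇒ K = (420/13)/(7/13) = 60.

60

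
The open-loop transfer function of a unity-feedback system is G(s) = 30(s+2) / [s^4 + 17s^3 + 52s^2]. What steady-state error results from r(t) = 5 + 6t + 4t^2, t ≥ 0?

Lowest-order denominator term is 52s^2, so the open loop has 2 poles at the origin → type 2 system. Taking each input component in turn:
  • 5: tracked with zero error.
  • 6t: tracked with zero error.
  • 4t^2: e_ss = 8/K_a with K_a=15/13 → 104/15.
Total e_ss = 104/15.

104/15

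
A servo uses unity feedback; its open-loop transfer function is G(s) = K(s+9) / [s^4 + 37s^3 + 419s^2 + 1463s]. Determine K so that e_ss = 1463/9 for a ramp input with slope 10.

The denominator has no term below 1463s — 1 pole at s=0, type 1.
K_v = lim_{s→0} s·G(s) = K·9 / 1463 = (9/1463)·K.
e_ss = 10/K_v = 1463/9 ⇒ K_v = 90/1463 ⇒ K = (90/1463)/(9/1463) = 10.

10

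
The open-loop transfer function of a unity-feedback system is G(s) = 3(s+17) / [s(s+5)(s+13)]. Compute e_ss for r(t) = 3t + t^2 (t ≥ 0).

infinity

G(s) has one factor of s in the denominator, so the system is type 1. By superposition:
  • 3t: e_ss = 3/K_v with K_v=51/65 → 65/17.
  • t^2: a type-1 system cannot track it, e_ss → ∞.
The unbounded component dominates.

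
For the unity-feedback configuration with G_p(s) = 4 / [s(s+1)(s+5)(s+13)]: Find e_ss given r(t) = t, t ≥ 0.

System type = 1 (one pole at s=0).
K_v = lim_{s→0} s·G_p(s) = 4 / (1·5·13) = 4/65.
e_ss = 1/K_v = 1/(4/65) = 16.25.

16.25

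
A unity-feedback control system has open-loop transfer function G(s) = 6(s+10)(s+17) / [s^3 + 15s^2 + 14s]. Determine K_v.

Lowest-order denominator term is 14s, so the open loop has 1 pole at the origin → type 1 system.
K_v = lim_{s→0} s·G(s) = 6·10·17 / 14 = 510/7.

510/7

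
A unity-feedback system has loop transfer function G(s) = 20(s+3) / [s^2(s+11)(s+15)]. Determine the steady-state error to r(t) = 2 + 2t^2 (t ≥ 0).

System type = 2 (two poles at s=0). Treating each term separately:
  • 2: tracked with zero error.
  • 2t^2: e_ss = 4/K_a with K_a=4/11 → 11.
Total e_ss = 11.

11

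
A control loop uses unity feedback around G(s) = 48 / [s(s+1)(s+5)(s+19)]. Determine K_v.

One free integrator in G(s): this is a type 1 system.
K_v = lim_{s→0} s·G(s) = 48 / (1·5·19) = 48/95.

48/95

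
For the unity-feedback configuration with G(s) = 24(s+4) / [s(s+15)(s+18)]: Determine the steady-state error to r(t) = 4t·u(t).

G(s) has one factor of s in the denominator, so the system is type 1.
K_v = lim_{s→0} s·G(s) = 24·4 / (15·18) = 16/45.
e_ss = 4/K_v = 4/(16/45) = 11.25.

11.25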